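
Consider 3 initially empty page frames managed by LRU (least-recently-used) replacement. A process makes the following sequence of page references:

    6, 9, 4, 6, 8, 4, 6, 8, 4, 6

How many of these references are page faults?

6: miss, frames {6}
9: miss, frames {6,9}
4: miss, frames {6,9,4}
6: hit
8: miss, evict 9, frames {4,6,8}
4: hit
6: hit
8: hit
4: hit
6: hit
Page faults: 4.

4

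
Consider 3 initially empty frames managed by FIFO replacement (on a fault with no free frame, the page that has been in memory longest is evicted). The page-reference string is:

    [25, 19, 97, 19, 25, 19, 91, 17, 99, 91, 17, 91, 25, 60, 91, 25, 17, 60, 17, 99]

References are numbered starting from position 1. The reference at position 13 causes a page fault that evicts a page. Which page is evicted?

pos 1: 25: miss, frames (25)
pos 2: 19: miss, frames (25 19)
pos 3: 97: miss, frames (25 19 97)
pos 4: 19: hit
pos 5: 25: hit
pos 6: 19: hit
pos 7: 91: miss, evict 25, frames (19 97 91)
pos 8: 17: miss, evict 19, frames (97 91 17)
pos 9: 99: miss, evict 97, frames (91 17 99)
pos 10: 91: hit
pos 11: 17: hit
pos 12: 91: hit
pos 13: 25: miss, evict 91, frames (17 99 25)
At position 13, page 91 is evicted.

91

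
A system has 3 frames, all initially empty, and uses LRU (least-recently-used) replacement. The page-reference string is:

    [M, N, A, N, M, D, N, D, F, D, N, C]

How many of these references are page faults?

M -> miss, frames [M]
N -> miss, frames [M, N]
A -> miss, frames [M, N, A]
N -> hit
M -> hit
D -> miss, evict A, frames [N, M, D]
N -> hit
D -> hit
F -> miss, evict M, frames [N, D, F]
D -> hit
N -> hit
C -> miss, evict F, frames [D, N, C]
Page faults: 6.

6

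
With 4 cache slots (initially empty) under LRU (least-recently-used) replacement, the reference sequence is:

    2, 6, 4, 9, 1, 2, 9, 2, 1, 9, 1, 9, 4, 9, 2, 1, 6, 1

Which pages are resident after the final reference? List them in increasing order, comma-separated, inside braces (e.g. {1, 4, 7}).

{1, 2, 6, 9}

2 → fault, frames (2)
6 → fault, frames (2 6)
4 → fault, frames (2 6 4)
9 → fault, frames (2 6 4 9)
1 → fault, evict 2, frames (6 4 9 1)
2 → fault, evict 6, frames (4 9 1 2)
9 → hit
2 → hit
1 → hit
9 → hit
1 → hit
9 → hit
4 → hit
9 → hit
2 → hit
1 → hit
6 → fault, evict 4, frames (9 2 1 6)
1 → hit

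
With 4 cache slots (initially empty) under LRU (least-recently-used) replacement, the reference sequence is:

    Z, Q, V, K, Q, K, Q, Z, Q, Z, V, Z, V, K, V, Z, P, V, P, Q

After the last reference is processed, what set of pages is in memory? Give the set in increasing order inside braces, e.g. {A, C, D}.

{P, Q, V, Z}

Z: miss, frames (Z)
Q: miss, frames (Z Q)
V: miss, frames (Z Q V)
K: miss, frames (Z Q V K)
Q: hit
K: hit
Q: hit
Z: hit
Q: hit
Z: hit
V: hit
Z: hit
V: hit
K: hit
V: hit
Z: hit
P: miss, evict Q, frames (K V Z P)
V: hit
P: hit
Q: miss, evict K, frames (Z V P Q)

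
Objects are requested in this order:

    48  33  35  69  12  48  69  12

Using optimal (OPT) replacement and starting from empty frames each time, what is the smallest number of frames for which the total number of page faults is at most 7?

2

f=1: 8 faults
f=2: 6 faults
f=3: 5 faults
f=4: 5 faults
f=5: 5 faults
Smallest f with faults ≤ 7 is 2.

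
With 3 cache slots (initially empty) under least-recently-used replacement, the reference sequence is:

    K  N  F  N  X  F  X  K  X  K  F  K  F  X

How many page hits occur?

9

K -> fault, frames {K}
N -> fault, frames {K,N}
F -> fault, frames {K,N,F}
N -> hit
X -> fault, evict K, frames {F,N,X}
F -> hit
X -> hit
K -> fault, evict N, frames {F,X,K}
X -> hit
K -> hit
F -> hit
K -> hit
F -> hit
X -> hit
Hits: 9.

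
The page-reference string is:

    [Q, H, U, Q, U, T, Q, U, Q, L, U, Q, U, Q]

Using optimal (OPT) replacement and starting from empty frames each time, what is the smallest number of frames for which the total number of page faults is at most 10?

f=1: 14 faults
f=2: 7 faults
f=3: 5 faults
f=4: 5 faults
f=5: 5 faults
Smallest f with faults ≤ 10 is 2.

2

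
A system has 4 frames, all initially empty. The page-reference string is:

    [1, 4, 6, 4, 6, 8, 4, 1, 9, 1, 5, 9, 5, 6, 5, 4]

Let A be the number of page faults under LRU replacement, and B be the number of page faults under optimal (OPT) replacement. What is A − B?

Under LRU: F F F . . F . . F . F . . F . F → 8 faults.
Under OPT: F F F . . F . . F . F . . . . . → 6 faults.
A − B = 8 − 6 = 2.

2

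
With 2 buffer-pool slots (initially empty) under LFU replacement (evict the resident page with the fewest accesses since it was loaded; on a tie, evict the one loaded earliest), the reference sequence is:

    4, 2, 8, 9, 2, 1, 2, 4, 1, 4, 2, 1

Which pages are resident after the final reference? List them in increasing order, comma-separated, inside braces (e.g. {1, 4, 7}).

4 -> fault, frames (4)
2 -> fault, frames (4 2)
8 -> fault, evict 4, frames (2 8)
9 -> fault, evict 2, frames (8 9)
2 -> fault, evict 8, frames (9 2)
1 -> fault, evict 9, frames (2 1)
2 -> hit
4 -> fault, evict 1, frames (2 4)
1 -> fault, evict 4, frames (2 1)
4 -> fault, evict 1, frames (2 4)
2 -> hit
1 -> fault, evict 4, frames (2 1)

{1, 2}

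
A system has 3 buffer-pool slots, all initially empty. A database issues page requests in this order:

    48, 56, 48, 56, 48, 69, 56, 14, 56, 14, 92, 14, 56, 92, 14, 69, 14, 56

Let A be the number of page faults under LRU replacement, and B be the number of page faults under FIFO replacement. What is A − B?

Under LRU: F F . . . F . F . . F . . . . F . F → 7 faults.
Under FIFO: F F . . . F . F . . F . F . . F F . → 8 faults.
A − B = 7 − 8 = -1.

-1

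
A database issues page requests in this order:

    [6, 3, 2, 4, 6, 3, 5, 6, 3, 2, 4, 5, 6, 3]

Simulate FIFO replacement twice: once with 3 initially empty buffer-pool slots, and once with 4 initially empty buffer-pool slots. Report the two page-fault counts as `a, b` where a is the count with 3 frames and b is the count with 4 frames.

3 frames: F F F F F F F . . F F . F F → 11 faults.
4 frames: F F F F . . F F F F F F F F → 12 faults.
12 > 11: adding a frame increased faults — Belady's anomaly.

11, 12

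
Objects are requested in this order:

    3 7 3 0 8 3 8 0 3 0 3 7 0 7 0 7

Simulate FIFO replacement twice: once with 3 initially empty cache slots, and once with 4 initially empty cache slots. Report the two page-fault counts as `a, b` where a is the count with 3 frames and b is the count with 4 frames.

7, 4

3 frames: F F . F F F . . . . . F F . . . → 7 faults.
4 frames: F F . F F . . . . . . . . . . . → 4 faults.
4 < 7: adding a frame reduced faults, as is typical.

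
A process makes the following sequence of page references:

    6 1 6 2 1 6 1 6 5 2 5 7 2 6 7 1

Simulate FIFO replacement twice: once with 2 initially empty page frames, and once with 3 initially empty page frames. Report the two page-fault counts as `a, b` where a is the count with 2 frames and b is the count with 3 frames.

10, 7

2 frames: F F . F . F F . F F . F . F . F → 10 faults.
3 frames: F F . F . . . . F . . F . F . F → 7 faults.
7 < 10: adding a frame reduced faults, as is typical.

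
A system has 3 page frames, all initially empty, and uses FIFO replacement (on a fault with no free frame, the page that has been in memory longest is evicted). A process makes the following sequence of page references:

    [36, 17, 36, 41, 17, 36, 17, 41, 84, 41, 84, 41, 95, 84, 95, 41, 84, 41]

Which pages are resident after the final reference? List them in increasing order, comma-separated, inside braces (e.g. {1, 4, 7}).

36: miss, frames [36]
17: miss, frames [36, 17]
36: hit
41: miss, frames [36, 17, 41]
17: hit
36: hit
17: hit
41: hit
84: miss, evict 36, frames [17, 41, 84]
41: hit
84: hit
41: hit
95: miss, evict 17, frames [41, 84, 95]
84: hit
95: hit
41: hit
84: hit
41: hit

{41, 84, 95}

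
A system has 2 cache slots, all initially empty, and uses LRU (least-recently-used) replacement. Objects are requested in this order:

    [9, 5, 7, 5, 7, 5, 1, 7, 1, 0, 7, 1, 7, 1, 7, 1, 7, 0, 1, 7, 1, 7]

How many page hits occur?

9: miss, frames [9]
5: miss, frames [9, 5]
7: miss, evict 9, frames [5, 7]
5: hit
7: hit
5: hit
1: miss, evict 7, frames [5, 1]
7: miss, evict 5, frames [1, 7]
1: hit
0: miss, evict 7, frames [1, 0]
7: miss, evict 1, frames [0, 7]
1: miss, evict 0, frames [7, 1]
7: hit
1: hit
7: hit
1: hit
7: hit
0: miss, evict 1, frames [7, 0]
1: miss, evict 7, frames [0, 1]
7: miss, evict 0, frames [1, 7]
1: hit
7: hit
Hits: 11.

11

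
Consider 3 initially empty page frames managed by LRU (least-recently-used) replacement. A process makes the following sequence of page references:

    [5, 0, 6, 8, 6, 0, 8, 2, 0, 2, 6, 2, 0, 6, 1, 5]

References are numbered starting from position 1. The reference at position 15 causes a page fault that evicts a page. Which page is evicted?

2

pos 1: 5: miss, frames [5]
pos 2: 0: miss, frames [5, 0]
pos 3: 6: miss, frames [5, 0, 6]
pos 4: 8: miss, evict 5, frames [0, 6, 8]
pos 5: 6: hit
pos 6: 0: hit
pos 7: 8: hit
pos 8: 2: miss, evict 6, frames [0, 8, 2]
pos 9: 0: hit
pos 10: 2: hit
pos 11: 6: miss, evict 8, frames [0, 2, 6]
pos 12: 2: hit
pos 13: 0: hit
pos 14: 6: hit
pos 15: 1: miss, evict 2, frames [0, 6, 1]
At position 15, page 2 is evicted.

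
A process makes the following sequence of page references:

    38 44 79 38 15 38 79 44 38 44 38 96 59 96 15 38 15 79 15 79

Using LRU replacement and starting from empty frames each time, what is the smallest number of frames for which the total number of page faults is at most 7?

f=1: 20 faults
f=2: 13 faults
f=3: 10 faults
f=4: 8 faults
f=5: 8 faults
f=6: 6 faults
Smallest f with faults ≤ 7 is 6.

6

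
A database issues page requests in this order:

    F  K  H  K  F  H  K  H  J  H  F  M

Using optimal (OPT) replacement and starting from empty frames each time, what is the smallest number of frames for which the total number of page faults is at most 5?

3

f=1: 12 faults
f=2: 8 faults
f=3: 5 faults
f=4: 5 faults
f=5: 5 faults
Smallest f with faults ≤ 5 is 3.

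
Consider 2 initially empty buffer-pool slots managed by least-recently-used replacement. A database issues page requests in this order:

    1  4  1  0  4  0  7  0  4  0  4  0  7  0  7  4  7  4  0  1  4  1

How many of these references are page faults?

11

1: miss, frames [1]
4: miss, frames [1, 4]
1: hit
0: miss, evict 4, frames [1, 0]
4: miss, evict 1, frames [0, 4]
0: hit
7: miss, evict 4, frames [0, 7]
0: hit
4: miss, evict 7, frames [0, 4]
0: hit
4: hit
0: hit
7: miss, evict 4, frames [0, 7]
0: hit
7: hit
4: miss, evict 0, frames [7, 4]
7: hit
4: hit
0: miss, evict 7, frames [4, 0]
1: miss, evict 4, frames [0, 1]
4: miss, evict 0, frames [1, 4]
1: hit
Page faults: 11.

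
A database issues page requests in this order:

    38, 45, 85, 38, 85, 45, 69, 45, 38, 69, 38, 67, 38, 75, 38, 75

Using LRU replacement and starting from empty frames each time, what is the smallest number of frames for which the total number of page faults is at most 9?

3

f=1: 16 faults
f=2: 10 faults
f=3: 7 faults
f=4: 6 faults
f=5: 6 faults
f=6: 6 faults
Smallest f with faults ≤ 9 is 3.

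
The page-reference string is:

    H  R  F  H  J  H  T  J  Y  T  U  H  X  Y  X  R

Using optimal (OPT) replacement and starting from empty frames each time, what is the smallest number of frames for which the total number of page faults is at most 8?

f=1: 16 faults
f=2: 10 faults
f=3: 9 faults
f=4: 8 faults
f=5: 8 faults
f=6: 8 faults
f=7: 8 faults
f=8: 8 faults
Smallest f with faults ≤ 8 is 4.

4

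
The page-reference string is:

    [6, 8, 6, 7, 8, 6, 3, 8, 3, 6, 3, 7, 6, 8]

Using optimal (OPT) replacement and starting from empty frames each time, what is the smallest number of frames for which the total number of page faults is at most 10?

2

f=1: 14 faults
f=2: 8 faults
f=3: 5 faults
f=4: 4 faults
Smallest f with faults ≤ 10 is 2.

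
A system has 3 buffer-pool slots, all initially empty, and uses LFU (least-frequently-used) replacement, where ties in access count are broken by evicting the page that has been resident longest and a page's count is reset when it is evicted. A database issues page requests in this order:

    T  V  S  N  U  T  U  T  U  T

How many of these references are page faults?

6

T → miss, frames {T}
V → miss, frames {T,V}
S → miss, frames {T,V,S}
N → miss, evict T, frames {V,S,N}
U → miss, evict V, frames {S,N,U}
T → miss, evict S, frames {N,U,T}
U → hit
T → hit
U → hit
T → hit
Page faults: 6.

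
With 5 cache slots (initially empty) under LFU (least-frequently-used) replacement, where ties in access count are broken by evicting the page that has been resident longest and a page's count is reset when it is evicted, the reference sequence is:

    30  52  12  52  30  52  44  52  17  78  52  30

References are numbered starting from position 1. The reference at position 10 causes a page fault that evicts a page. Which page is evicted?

12

pos 1: 30 -> miss, frames [30]
pos 2: 52 -> miss, frames [30, 52]
pos 3: 12 -> miss, frames [30, 52, 12]
pos 4: 52 -> hit
pos 5: 30 -> hit
pos 6: 52 -> hit
pos 7: 44 -> miss, frames [30, 52, 12, 44]
pos 8: 52 -> hit
pos 9: 17 -> miss, frames [30, 52, 12, 44, 17]
pos 10: 78 -> miss, evict 12, frames [30, 52, 44, 17, 78]
At position 10, page 12 is evicted.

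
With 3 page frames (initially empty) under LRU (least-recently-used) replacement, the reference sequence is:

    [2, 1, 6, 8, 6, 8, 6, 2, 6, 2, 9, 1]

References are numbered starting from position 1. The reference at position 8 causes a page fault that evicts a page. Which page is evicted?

1

pos 1: 2 -> miss, frames [2]
pos 2: 1 -> miss, frames [2, 1]
pos 3: 6 -> miss, frames [2, 1, 6]
pos 4: 8 -> miss, evict 2, frames [1, 6, 8]
pos 5: 6 -> hit
pos 6: 8 -> hit
pos 7: 6 -> hit
pos 8: 2 -> miss, evict 1, frames [8, 6, 2]
At position 8, page 1 is evicted.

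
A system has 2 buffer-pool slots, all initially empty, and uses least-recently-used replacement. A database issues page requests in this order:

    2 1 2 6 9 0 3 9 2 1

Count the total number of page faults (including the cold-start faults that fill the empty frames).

2 -> miss, frames {2}
1 -> miss, frames {2,1}
2 -> hit
6 -> miss, evict 1, frames {2,6}
9 -> miss, evict 2, frames {6,9}
0 -> miss, evict 6, frames {9,0}
3 -> miss, evict 9, frames {0,3}
9 -> miss, evict 0, frames {3,9}
2 -> miss, evict 3, frames {9,2}
1 -> miss, evict 9, frames {2,1}
Page faults: 9.

9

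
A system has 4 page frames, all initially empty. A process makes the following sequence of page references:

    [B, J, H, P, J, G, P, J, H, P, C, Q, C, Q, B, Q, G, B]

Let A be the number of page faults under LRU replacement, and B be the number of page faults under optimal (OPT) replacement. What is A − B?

Under LRU: F F F F . F . . . . F F . . F . F . → 9 faults.
Under OPT: F F F F . F . . . . F F . . F . . . → 8 faults.
A − B = 9 − 8 = 1.

1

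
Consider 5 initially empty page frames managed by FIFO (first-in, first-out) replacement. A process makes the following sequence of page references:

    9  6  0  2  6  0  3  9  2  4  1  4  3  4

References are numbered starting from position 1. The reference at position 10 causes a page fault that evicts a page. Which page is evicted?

pos 1: 9 -> miss, frames (9)
pos 2: 6 -> miss, frames (9 6)
pos 3: 0 -> miss, frames (9 6 0)
pos 4: 2 -> miss, frames (9 6 0 2)
pos 5: 6 -> hit
pos 6: 0 -> hit
pos 7: 3 -> miss, frames (9 6 0 2 3)
pos 8: 9 -> hit
pos 9: 2 -> hit
pos 10: 4 -> miss, evict 9, frames (6 0 2 3 4)
At position 10, page 9 is evicted.

9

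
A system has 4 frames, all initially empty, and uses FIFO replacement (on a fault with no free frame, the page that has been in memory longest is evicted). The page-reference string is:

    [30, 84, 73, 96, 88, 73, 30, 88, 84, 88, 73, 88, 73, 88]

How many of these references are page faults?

8

30 → miss, frames [30]
84 → miss, frames [30, 84]
73 → miss, frames [30, 84, 73]
96 → miss, frames [30, 84, 73, 96]
88 → miss, evict 30, frames [84, 73, 96, 88]
73 → hit
30 → miss, evict 84, frames [73, 96, 88, 30]
88 → hit
84 → miss, evict 73, frames [96, 88, 30, 84]
88 → hit
73 → miss, evict 96, frames [88, 30, 84, 73]
88 → hit
73 → hit
88 → hit
Page faults: 8.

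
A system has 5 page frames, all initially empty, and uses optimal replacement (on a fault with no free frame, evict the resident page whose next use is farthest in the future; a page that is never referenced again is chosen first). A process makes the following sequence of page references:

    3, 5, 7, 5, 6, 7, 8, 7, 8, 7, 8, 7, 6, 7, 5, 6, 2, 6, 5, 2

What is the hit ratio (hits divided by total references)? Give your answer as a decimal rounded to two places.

3: miss, frames {3}
5: miss, frames {3,5}
7: miss, frames {3,5,7}
5: hit
6: miss, frames {3,5,7,6}
7: hit
8: miss, frames {3,5,7,6,8}
7: hit
8: hit
7: hit
8: hit
7: hit
6: hit
7: hit
5: hit
6: hit
2: miss, evict 8, frames {3,5,7,6,2}
6: hit
5: hit
2: hit
Hits: 14 of 20 references → 14/20 = 0.7000.

0.70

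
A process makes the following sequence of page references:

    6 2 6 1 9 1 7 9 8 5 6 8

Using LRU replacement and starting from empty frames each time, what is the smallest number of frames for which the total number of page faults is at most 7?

6

f=1: 12 faults
f=2: 10 faults
f=3: 8 faults
f=4: 8 faults
f=5: 8 faults
f=6: 7 faults
f=7: 7 faults
Smallest f with faults ≤ 7 is 6.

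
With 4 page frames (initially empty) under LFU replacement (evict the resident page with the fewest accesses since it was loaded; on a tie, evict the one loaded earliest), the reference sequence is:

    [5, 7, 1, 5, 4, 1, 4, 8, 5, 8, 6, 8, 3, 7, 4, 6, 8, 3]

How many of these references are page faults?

10

5: fault, frames {5}
7: fault, frames {5,7}
1: fault, frames {5,7,1}
5: hit
4: fault, frames {5,7,1,4}
1: hit
4: hit
8: fault, evict 7, frames {5,1,4,8}
5: hit
8: hit
6: fault, evict 1, frames {5,4,8,6}
8: hit
3: fault, evict 6, frames {5,4,8,3}
7: fault, evict 3, frames {5,4,8,7}
4: hit
6: fault, evict 7, frames {5,4,8,6}
8: hit
3: fault, evict 6, frames {5,4,8,3}
Page faults: 10.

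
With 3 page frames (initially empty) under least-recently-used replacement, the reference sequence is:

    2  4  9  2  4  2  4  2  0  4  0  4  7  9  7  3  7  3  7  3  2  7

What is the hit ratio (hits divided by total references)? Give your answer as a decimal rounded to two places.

0.64

2: miss, frames (2)
4: miss, frames (2 4)
9: miss, frames (2 4 9)
2: hit
4: hit
2: hit
4: hit
2: hit
0: miss, evict 9, frames (4 2 0)
4: hit
0: hit
4: hit
7: miss, evict 2, frames (0 4 7)
9: miss, evict 0, frames (4 7 9)
7: hit
3: miss, evict 4, frames (9 7 3)
7: hit
3: hit
7: hit
3: hit
2: miss, evict 9, frames (7 3 2)
7: hit
Hits: 14 of 22 references → 14/22 = 0.6364.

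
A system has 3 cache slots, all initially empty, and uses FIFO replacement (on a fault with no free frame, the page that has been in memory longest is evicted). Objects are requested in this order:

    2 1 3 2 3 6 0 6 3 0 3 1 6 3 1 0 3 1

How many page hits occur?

11

2 -> fault, frames {2}
1 -> fault, frames {2,1}
3 -> fault, frames {2,1,3}
2 -> hit
3 -> hit
6 -> fault, evict 2, frames {1,3,6}
0 -> fault, evict 1, frames {3,6,0}
6 -> hit
3 -> hit
0 -> hit
3 -> hit
1 -> fault, evict 3, frames {6,0,1}
6 -> hit
3 -> fault, evict 6, frames {0,1,3}
1 -> hit
0 -> hit
3 -> hit
1 -> hit
Hits: 11.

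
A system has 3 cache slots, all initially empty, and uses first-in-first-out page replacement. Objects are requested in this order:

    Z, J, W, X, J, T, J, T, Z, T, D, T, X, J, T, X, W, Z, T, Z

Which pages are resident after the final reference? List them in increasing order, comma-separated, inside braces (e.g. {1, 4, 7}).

Z -> miss, frames {Z}
J -> miss, frames {Z,J}
W -> miss, frames {Z,J,W}
X -> miss, evict Z, frames {J,W,X}
J -> hit
T -> miss, evict J, frames {W,X,T}
J -> miss, evict W, frames {X,T,J}
T -> hit
Z -> miss, evict X, frames {T,J,Z}
T -> hit
D -> miss, evict T, frames {J,Z,D}
T -> miss, evict J, frames {Z,D,T}
X -> miss, evict Z, frames {D,T,X}
J -> miss, evict D, frames {T,X,J}
T -> hit
X -> hit
W -> miss, evict T, frames {X,J,W}
Z -> miss, evict X, frames {J,W,Z}
T -> miss, evict J, frames {W,Z,T}
Z -> hit

{T, W, Z}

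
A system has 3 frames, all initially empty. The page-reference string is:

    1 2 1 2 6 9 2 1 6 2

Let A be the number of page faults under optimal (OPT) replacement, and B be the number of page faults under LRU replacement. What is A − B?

Under OPT: F F . . F F . . F . → 5 faults.
Under LRU: F F . . F F . F F . → 6 faults.
A − B = 5 − 6 = -1.

-1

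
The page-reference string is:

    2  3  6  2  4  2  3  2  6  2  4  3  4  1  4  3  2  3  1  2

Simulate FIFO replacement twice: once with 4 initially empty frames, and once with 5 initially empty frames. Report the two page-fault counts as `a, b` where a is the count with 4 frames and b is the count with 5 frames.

7, 5

4 frames: F F F . F . . . . . . . . F . . F F . . → 7 faults.
5 frames: F F F . F . . . . . . . . F . . . . . . → 5 faults.
5 < 7: adding a frame reduced faults, as is typical.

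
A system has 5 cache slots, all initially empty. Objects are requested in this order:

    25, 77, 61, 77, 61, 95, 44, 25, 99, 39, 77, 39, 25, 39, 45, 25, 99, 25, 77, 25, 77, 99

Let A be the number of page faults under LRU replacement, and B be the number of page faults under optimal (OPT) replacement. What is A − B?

1

Under LRU: F F F . . F F . F F F . . . F . . . . . . . → 9 faults.
Under OPT: F F F . . F F . F F . . . . F . . . . . . . → 8 faults.
A − B = 9 − 8 = 1.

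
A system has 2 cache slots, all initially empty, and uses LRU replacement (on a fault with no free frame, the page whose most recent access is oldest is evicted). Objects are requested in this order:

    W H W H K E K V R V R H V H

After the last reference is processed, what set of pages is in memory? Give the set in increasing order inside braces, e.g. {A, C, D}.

W → fault, frames {W}
H → fault, frames {W,H}
W → hit
H → hit
K → fault, evict W, frames {H,K}
E → fault, evict H, frames {K,E}
K → hit
V → fault, evict E, frames {K,V}
R → fault, evict K, frames {V,R}
V → hit
R → hit
H → fault, evict V, frames {R,H}
V → fault, evict R, frames {H,V}
H → hit

{H, V}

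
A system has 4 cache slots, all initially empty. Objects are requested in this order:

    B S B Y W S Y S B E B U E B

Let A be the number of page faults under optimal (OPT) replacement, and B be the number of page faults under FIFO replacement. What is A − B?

-1

Under OPT: F F . F F . . . . F . F . . → 6 faults.
Under FIFO: F F . F F . . . . F F F . . → 7 faults.
A − B = 6 − 7 = -1.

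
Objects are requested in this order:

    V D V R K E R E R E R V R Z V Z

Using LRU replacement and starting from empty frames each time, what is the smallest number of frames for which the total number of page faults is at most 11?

2

f=1: 16 faults
f=2: 9 faults
f=3: 7 faults
f=4: 6 faults
f=5: 6 faults
f=6: 6 faults
Smallest f with faults ≤ 11 is 2.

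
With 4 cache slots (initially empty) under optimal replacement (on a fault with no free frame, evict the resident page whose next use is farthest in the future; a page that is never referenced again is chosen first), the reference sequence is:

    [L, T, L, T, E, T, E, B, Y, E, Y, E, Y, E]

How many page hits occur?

9

L: miss, frames {L}
T: miss, frames {L,T}
L: hit
T: hit
E: miss, frames {L,T,E}
T: hit
E: hit
B: miss, frames {L,T,E,B}
Y: miss, evict B, frames {L,T,E,Y}
E: hit
Y: hit
E: hit
Y: hit
E: hit
Hits: 9.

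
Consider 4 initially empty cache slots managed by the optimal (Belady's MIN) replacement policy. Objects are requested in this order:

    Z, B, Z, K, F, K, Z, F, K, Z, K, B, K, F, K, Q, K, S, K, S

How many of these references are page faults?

6

Z → fault, frames [Z]
B → fault, frames [Z, B]
Z → hit
K → fault, frames [Z, B, K]
F → fault, frames [Z, B, K, F]
K → hit
Z → hit
F → hit
K → hit
Z → hit
K → hit
B → hit
K → hit
F → hit
K → hit
Q → fault, evict F, frames [Z, B, K, Q]
K → hit
S → fault, evict Q, frames [Z, B, K, S]
K → hit
S → hit
Page faults: 6.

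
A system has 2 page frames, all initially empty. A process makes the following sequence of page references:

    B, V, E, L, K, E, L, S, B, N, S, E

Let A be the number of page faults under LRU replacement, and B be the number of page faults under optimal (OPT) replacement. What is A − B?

Under LRU: F F F F F F F F F F F F → 12 faults.
Under OPT: F F F F F . F F F F . F → 10 faults.
A − B = 12 − 10 = 2.

2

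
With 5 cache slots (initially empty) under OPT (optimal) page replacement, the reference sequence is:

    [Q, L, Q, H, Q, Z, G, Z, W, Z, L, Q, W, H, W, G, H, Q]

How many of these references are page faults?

Q -> fault, frames [Q]
L -> fault, frames [Q, L]
Q -> hit
H -> fault, frames [Q, L, H]
Q -> hit
Z -> fault, frames [Q, L, H, Z]
G -> fault, frames [Q, L, H, Z, G]
Z -> hit
W -> fault, evict G, frames [Q, L, H, Z, W]
Z -> hit
L -> hit
Q -> hit
W -> hit
H -> hit
W -> hit
G -> fault, evict W, frames [Q, L, H, Z, G]
H -> hit
Q -> hit
Page faults: 7.

7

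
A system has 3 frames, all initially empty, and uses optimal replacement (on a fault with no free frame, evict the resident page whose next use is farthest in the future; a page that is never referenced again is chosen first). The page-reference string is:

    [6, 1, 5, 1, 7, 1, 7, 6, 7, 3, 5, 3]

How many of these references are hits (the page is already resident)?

6 -> fault, frames {6}
1 -> fault, frames {6,1}
5 -> fault, frames {6,1,5}
1 -> hit
7 -> fault, evict 5, frames {6,1,7}
1 -> hit
7 -> hit
6 -> hit
7 -> hit
3 -> fault, evict 7, frames {6,1,3}
5 -> fault, evict 1, frames {6,3,5}
3 -> hit
Hits: 6.

6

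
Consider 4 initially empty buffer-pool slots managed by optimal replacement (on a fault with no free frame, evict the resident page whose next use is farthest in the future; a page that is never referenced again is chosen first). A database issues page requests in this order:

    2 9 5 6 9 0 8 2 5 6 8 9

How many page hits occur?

2: miss, frames [2]
9: miss, frames [2, 9]
5: miss, frames [2, 9, 5]
6: miss, frames [2, 9, 5, 6]
9: hit
0: miss, evict 9, frames [2, 5, 6, 0]
8: miss, evict 0, frames [2, 5, 6, 8]
2: hit
5: hit
6: hit
8: hit
9: miss, evict 8, frames [2, 5, 6, 9]
Hits: 5.

5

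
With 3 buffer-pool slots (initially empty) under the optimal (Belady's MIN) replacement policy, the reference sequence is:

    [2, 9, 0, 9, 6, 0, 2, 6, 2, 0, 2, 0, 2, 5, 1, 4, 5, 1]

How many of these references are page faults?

2 -> fault, frames (2)
9 -> fault, frames (2 9)
0 -> fault, frames (2 9 0)
9 -> hit
6 -> fault, evict 9, frames (2 0 6)
0 -> hit
2 -> hit
6 -> hit
2 -> hit
0 -> hit
2 -> hit
0 -> hit
2 -> hit
5 -> fault, evict 6, frames (2 0 5)
1 -> fault, evict 0, frames (2 5 1)
4 -> fault, evict 2, frames (5 1 4)
5 -> hit
1 -> hit
Page faults: 7.

7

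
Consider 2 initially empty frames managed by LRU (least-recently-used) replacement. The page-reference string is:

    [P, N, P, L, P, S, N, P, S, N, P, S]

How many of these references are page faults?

P → miss, frames (P)
N → miss, frames (P N)
P → hit
L → miss, evict N, frames (P L)
P → hit
S → miss, evict L, frames (P S)
N → miss, evict P, frames (S N)
P → miss, evict S, frames (N P)
S → miss, evict N, frames (P S)
N → miss, evict P, frames (S N)
P → miss, evict S, frames (N P)
S → miss, evict N, frames (P S)
Page faults: 10.

10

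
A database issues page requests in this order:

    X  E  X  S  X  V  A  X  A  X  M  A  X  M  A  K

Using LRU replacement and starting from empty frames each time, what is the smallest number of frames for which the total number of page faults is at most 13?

2

f=1: 16 faults
f=2: 12 faults
f=3: 7 faults
f=4: 7 faults
f=5: 7 faults
f=6: 7 faults
f=7: 7 faults
Smallest f with faults ≤ 13 is 2.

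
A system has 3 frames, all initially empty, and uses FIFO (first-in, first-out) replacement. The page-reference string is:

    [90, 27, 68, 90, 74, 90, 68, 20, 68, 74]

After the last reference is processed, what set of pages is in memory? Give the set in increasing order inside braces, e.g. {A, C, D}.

90 → miss, frames {90}
27 → miss, frames {90,27}
68 → miss, frames {90,27,68}
90 → hit
74 → miss, evict 90, frames {27,68,74}
90 → miss, evict 27, frames {68,74,90}
68 → hit
20 → miss, evict 68, frames {74,90,20}
68 → miss, evict 74, frames {90,20,68}
74 → miss, evict 90, frames {20,68,74}

{20, 68, 74}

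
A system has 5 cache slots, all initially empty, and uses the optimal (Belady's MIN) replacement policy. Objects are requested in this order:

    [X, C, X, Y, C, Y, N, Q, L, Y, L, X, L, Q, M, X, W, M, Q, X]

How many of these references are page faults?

X -> miss, frames [X]
C -> miss, frames [X, C]
X -> hit
Y -> miss, frames [X, C, Y]
C -> hit
Y -> hit
N -> miss, frames [X, C, Y, N]
Q -> miss, frames [X, C, Y, N, Q]
L -> miss, evict N, frames [X, C, Y, Q, L]
Y -> hit
L -> hit
X -> hit
L -> hit
Q -> hit
M -> miss, evict L, frames [X, C, Y, Q, M]
X -> hit
W -> miss, evict Y, frames [X, C, Q, M, W]
M -> hit
Q -> hit
X -> hit
Page faults: 8.

8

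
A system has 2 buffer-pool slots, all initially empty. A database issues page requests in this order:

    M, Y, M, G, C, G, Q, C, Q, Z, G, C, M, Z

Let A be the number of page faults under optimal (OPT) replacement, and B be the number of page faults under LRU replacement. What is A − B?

Under OPT: F F . F F . F . . F F . F F → 9 faults.
Under LRU: F F . F F . F F . F F F F F → 11 faults.
A − B = 9 − 11 = -2.

-2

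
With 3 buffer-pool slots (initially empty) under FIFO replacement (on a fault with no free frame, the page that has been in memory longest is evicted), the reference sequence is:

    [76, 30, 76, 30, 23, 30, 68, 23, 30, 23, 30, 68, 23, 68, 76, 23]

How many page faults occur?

5

76 -> miss, frames [76]
30 -> miss, frames [76, 30]
76 -> hit
30 -> hit
23 -> miss, frames [76, 30, 23]
30 -> hit
68 -> miss, evict 76, frames [30, 23, 68]
23 -> hit
30 -> hit
23 -> hit
30 -> hit
68 -> hit
23 -> hit
68 -> hit
76 -> miss, evict 30, frames [23, 68, 76]
23 -> hit
Page faults: 5.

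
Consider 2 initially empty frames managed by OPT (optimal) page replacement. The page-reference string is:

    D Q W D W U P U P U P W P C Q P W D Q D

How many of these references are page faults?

10

D → miss, frames (D)
Q → miss, frames (D Q)
W → miss, evict Q, frames (D W)
D → hit
W → hit
U → miss, evict D, frames (W U)
P → miss, evict W, frames (U P)
U → hit
P → hit
U → hit
P → hit
W → miss, evict U, frames (P W)
P → hit
C → miss, evict W, frames (P C)
Q → miss, evict C, frames (P Q)
P → hit
W → miss, evict P, frames (Q W)
D → miss, evict W, frames (Q D)
Q → hit
D → hit
Page faults: 10.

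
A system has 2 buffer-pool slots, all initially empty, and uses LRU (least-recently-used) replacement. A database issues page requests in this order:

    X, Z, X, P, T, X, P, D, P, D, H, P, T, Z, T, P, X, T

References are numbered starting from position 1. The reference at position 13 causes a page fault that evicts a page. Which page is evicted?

pos 1: X -> miss, frames [X]
pos 2: Z -> miss, frames [X, Z]
pos 3: X -> hit
pos 4: P -> miss, evict Z, frames [X, P]
pos 5: T -> miss, evict X, frames [P, T]
pos 6: X -> miss, evict P, frames [T, X]
pos 7: P -> miss, evict T, frames [X, P]
pos 8: D -> miss, evict X, frames [P, D]
pos 9: P -> hit
pos 10: D -> hit
pos 11: H -> miss, evict P, frames [D, H]
pos 12: P -> miss, evict D, frames [H, P]
pos 13: T -> miss, evict H, frames [P, T]
At position 13, page H is evicted.

H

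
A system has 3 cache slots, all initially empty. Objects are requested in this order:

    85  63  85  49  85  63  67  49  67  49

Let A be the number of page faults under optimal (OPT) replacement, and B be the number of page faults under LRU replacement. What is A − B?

-1

Under OPT: F F . F . . F . . . → 4 faults.
Under LRU: F F . F . . F F . . → 5 faults.
A − B = 4 − 5 = -1.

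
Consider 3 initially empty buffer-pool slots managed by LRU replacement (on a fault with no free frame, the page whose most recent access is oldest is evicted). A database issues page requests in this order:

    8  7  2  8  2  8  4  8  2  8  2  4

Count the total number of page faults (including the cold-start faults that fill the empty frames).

4

8: fault, frames (8)
7: fault, frames (8 7)
2: fault, frames (8 7 2)
8: hit
2: hit
8: hit
4: fault, evict 7, frames (2 8 4)
8: hit
2: hit
8: hit
2: hit
4: hit
Page faults: 4.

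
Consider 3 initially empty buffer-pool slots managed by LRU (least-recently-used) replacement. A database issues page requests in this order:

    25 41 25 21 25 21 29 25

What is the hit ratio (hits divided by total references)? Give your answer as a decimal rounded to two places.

25 → miss, frames {25}
41 → miss, frames {25,41}
25 → hit
21 → miss, frames {41,25,21}
25 → hit
21 → hit
29 → miss, evict 41, frames {25,21,29}
25 → hit
Hits: 4 of 8 references → 4/8 = 0.5000.

0.50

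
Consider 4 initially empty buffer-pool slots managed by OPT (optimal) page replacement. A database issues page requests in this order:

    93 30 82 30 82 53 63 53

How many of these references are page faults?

5

93 → miss, frames [93]
30 → miss, frames [93, 30]
82 → miss, frames [93, 30, 82]
30 → hit
82 → hit
53 → miss, frames [93, 30, 82, 53]
63 → miss, evict 82, frames [93, 30, 53, 63]
53 → hit
Page faults: 5.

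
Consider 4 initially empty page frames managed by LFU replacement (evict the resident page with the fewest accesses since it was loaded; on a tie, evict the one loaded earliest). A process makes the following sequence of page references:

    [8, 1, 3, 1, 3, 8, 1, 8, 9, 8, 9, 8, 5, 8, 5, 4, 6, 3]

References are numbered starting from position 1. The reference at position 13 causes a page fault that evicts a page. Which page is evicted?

pos 1: 8: miss, frames [8]
pos 2: 1: miss, frames [8, 1]
pos 3: 3: miss, frames [8, 1, 3]
pos 4: 1: hit
pos 5: 3: hit
pos 6: 8: hit
pos 7: 1: hit
pos 8: 8: hit
pos 9: 9: miss, frames [8, 1, 3, 9]
pos 10: 8: hit
pos 11: 9: hit
pos 12: 8: hit
pos 13: 5: miss, evict 3, frames [8, 1, 9, 5]
At position 13, page 3 is evicted.

3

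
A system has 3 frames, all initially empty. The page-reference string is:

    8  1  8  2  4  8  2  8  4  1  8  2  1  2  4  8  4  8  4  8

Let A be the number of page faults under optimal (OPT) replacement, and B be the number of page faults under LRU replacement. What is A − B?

-2

Under OPT: F F . F F . . . . F . . . . F . . . . . → 6 faults.
Under LRU: F F . F F . . . . F . F . . F F . . . . → 8 faults.
A − B = 6 − 8 = -2.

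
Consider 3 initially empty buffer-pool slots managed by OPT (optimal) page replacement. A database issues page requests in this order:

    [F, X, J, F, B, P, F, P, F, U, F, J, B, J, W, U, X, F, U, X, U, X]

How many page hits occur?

F → miss, frames (F)
X → miss, frames (F X)
J → miss, frames (F X J)
F → hit
B → miss, evict X, frames (F J B)
P → miss, evict B, frames (F J P)
F → hit
P → hit
F → hit
U → miss, evict P, frames (F J U)
F → hit
J → hit
B → miss, evict F, frames (J U B)
J → hit
W → miss, evict B, frames (J U W)
U → hit
X → miss, evict W, frames (J U X)
F → miss, evict J, frames (U X F)
U → hit
X → hit
U → hit
X → hit
Hits: 12.

12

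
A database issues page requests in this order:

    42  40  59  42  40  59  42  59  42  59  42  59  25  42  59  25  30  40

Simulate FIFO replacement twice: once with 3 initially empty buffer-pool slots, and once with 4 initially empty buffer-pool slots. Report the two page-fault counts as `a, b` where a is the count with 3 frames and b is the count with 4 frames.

3 frames: F F F . . . . . . . . . F F . . F F → 7 faults.
4 frames: F F F . . . . . . . . . F . . . F . → 5 faults.
5 < 7: adding a frame reduced faults, as is typical.

7, 5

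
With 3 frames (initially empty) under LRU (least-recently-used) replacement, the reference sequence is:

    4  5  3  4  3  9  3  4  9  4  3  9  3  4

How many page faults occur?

4

4 → fault, frames (4)
5 → fault, frames (4 5)
3 → fault, frames (4 5 3)
4 → hit
3 → hit
9 → fault, evict 5, frames (4 3 9)
3 → hit
4 → hit
9 → hit
4 → hit
3 → hit
9 → hit
3 → hit
4 → hit
Page faults: 4.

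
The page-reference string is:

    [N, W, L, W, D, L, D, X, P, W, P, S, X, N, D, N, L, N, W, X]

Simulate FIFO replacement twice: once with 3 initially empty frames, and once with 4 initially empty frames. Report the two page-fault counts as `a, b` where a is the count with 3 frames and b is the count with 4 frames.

3 frames: F F F . F . . F F F . F F F F . F . F F → 14 faults.
4 frames: F F F . F . . F F F . F . F F . F . F F → 13 faults.
13 < 14: adding a frame reduced faults, as is typical.

14, 13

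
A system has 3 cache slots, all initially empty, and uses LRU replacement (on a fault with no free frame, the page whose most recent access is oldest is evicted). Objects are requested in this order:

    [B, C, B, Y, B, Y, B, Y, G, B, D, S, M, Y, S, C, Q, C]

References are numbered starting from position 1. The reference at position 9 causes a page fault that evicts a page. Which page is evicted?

pos 1: B → fault, frames {B}
pos 2: C → fault, frames {B,C}
pos 3: B → hit
pos 4: Y → fault, frames {C,B,Y}
pos 5: B → hit
pos 6: Y → hit
pos 7: B → hit
pos 8: Y → hit
pos 9: G → fault, evict C, frames {B,Y,G}
At position 9, page C is evicted.

C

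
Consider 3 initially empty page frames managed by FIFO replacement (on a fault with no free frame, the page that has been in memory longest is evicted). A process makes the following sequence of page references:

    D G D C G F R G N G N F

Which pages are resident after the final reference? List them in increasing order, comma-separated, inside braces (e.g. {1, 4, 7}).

D → fault, frames (D)
G → fault, frames (D G)
D → hit
C → fault, frames (D G C)
G → hit
F → fault, evict D, frames (G C F)
R → fault, evict G, frames (C F R)
G → fault, evict C, frames (F R G)
N → fault, evict F, frames (R G N)
G → hit
N → hit
F → fault, evict R, frames (G N F)

{F, G, N}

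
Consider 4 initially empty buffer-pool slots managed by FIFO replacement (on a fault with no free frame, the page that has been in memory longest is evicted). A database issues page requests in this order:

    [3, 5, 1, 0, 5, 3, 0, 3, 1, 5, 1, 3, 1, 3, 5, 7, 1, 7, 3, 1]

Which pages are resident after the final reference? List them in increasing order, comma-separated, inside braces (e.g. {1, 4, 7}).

{0, 1, 3, 7}

3 -> miss, frames [3]
5 -> miss, frames [3, 5]
1 -> miss, frames [3, 5, 1]
0 -> miss, frames [3, 5, 1, 0]
5 -> hit
3 -> hit
0 -> hit
3 -> hit
1 -> hit
5 -> hit
1 -> hit
3 -> hit
1 -> hit
3 -> hit
5 -> hit
7 -> miss, evict 3, frames [5, 1, 0, 7]
1 -> hit
7 -> hit
3 -> miss, evict 5, frames [1, 0, 7, 3]
1 -> hit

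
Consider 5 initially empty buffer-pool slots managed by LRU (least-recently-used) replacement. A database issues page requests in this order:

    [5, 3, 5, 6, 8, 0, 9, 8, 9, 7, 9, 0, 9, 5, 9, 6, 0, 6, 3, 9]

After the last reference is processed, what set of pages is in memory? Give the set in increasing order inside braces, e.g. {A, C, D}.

5 → miss, frames {5}
3 → miss, frames {5,3}
5 → hit
6 → miss, frames {3,5,6}
8 → miss, frames {3,5,6,8}
0 → miss, frames {3,5,6,8,0}
9 → miss, evict 3, frames {5,6,8,0,9}
8 → hit
9 → hit
7 → miss, evict 5, frames {6,0,8,9,7}
9 → hit
0 → hit
9 → hit
5 → miss, evict 6, frames {8,7,0,9,5}
9 → hit
6 → miss, evict 8, frames {7,0,5,9,6}
0 → hit
6 → hit
3 → miss, evict 7, frames {5,9,0,6,3}
9 → hit

{0, 3, 5, 6, 9}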